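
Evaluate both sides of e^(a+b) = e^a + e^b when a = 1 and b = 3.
LHS = e^(1+3) = e^4 ≈ 54.6
RHS = e^1 + e^3 = e + e^3 ≈ 22.8

LHS ≠ RHS (they differ by about 31.79), so the equation does not hold here.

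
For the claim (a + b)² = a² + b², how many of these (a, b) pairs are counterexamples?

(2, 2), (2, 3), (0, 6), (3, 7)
Testing each pair:
(2, 2): LHS = 16, RHS = 8 → counterexample
(2, 3): LHS = 25, RHS = 13 → counterexample
(0, 6): LHS = 36, RHS = 36 → satisfies claim
(3, 7): LHS = 100, RHS = 58 → counterexample

That makes 3 counterexamples.

Answer: 3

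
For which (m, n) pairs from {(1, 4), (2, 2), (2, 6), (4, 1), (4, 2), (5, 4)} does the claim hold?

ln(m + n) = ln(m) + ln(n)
Testing each pair:
(1, 4): LHS = ln(5) ≈ 1.609, RHS = ln(4) ≈ 1.386 → fails
(2, 2): LHS = ln(4) ≈ 1.386, RHS = 2·ln(2) ≈ 1.386 → holds
(2, 6): LHS = ln(8) ≈ 2.079, RHS = ln(2) + ln(6) ≈ 2.485 → fails
(4, 1): LHS = ln(5) ≈ 1.609, RHS = ln(4) ≈ 1.386 → fails
(4, 2): LHS = ln(6) ≈ 1.792, RHS = ln(2) + ln(4) ≈ 2.079 → fails
(5, 4): LHS = ln(9) ≈ 2.197, RHS = ln(4) + ln(5) ≈ 2.996 → fails

1 of 6 pairs satisfies the claim.

Answer: (2, 2)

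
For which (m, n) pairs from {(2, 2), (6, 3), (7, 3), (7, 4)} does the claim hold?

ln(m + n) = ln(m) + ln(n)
(2, 2)

Testing each pair:
(2, 2): LHS = ln(4) ≈ 1.386, RHS = 2·ln(2) ≈ 1.386 → holds
(6, 3): LHS = ln(9) ≈ 2.197, RHS = ln(3) + ln(6) ≈ 2.89 → fails
(7, 3): LHS = ln(10) ≈ 2.303, RHS = ln(3) + ln(7) ≈ 3.045 → fails
(7, 4): LHS = ln(11) ≈ 2.398, RHS = ln(4) + ln(7) ≈ 3.332 → fails

1 of 4 pairs satisfies the claim.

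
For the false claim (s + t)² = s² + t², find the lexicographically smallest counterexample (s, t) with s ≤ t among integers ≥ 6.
Substituting (6, 6) into the claim:
LHS = (6 + 6)² = 144
RHS = 6² + 6² = 72

Since LHS ≠ RHS, this pair disproves the claim, and no lexicographically smaller pair (s ≤ t, integers ≥ 6) does.

For instance (11, 11) is also a counterexample (LHS = 484, RHS = 242), but it's lexicographically larger.

Answer: (s, t) = (6, 6)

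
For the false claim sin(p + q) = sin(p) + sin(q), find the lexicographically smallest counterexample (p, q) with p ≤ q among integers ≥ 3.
(p, q) = (3, 3)

Substituting (3, 3) into the claim:
LHS = sin(3 + 3) = sin(6) ≈ -0.2794
RHS = sin(3) + sin(3) = 2·sin(3) ≈ 0.2822

Since LHS ≠ RHS, this pair disproves the claim, and no lexicographically smaller pair (p ≤ q, integers ≥ 3) does.

For instance (10, 10) is also a counterexample (LHS = sin(20) ≈ 0.9129, RHS = 2·sin(10) ≈ -1.088), but it's lexicographically larger.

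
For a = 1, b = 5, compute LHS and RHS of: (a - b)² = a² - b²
LHS = (1 - 5)² = 16
RHS = 1² - 5² = -24

LHS ≠ RHS, so the equation does not hold here.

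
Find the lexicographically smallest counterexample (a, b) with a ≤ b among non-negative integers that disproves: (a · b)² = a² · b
(a, b) = (1, 2)

At (0, 4): both sides equal 0, so it holds there.

Substituting (1, 2) into the claim:
LHS = (1 · 2)² = 4
RHS = 1² · 2 = 2

Since LHS ≠ RHS, this pair disproves the claim, and no lexicographically smaller pair (a ≤ b, non-negative integers) does.

For instance (1, 5) is also a counterexample (LHS = 25, RHS = 5), but it's lexicographically larger.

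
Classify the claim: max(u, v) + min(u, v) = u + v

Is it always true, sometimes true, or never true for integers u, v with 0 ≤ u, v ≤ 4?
The identity holds for every pair in the range. For instance at (u, v) = (2, 1): both sides equal 3.

Answer: Always true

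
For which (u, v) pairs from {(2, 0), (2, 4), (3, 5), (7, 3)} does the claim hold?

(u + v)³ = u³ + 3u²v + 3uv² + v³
All pairs

Testing each pair:
(2, 0): LHS = 8, RHS = 8 → holds
(2, 4): LHS = 216, RHS = 216 → holds
(3, 5): LHS = 512, RHS = 512 → holds
(7, 3): LHS = 1000, RHS = 1000 → holds

Every pair satisfies the claim.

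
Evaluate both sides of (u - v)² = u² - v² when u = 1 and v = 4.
LHS = (1 - 4)² = 9
RHS = 1² - 4² = -15

LHS ≠ RHS, so the equation does not hold here.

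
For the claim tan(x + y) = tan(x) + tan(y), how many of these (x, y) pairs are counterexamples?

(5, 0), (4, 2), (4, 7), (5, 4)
3

Testing each pair:
(5, 0): LHS = tan(5) ≈ -3.381, RHS = tan(5) ≈ -3.381 → satisfies claim
(4, 2): LHS = tan(6) ≈ -0.291, RHS = tan(2) + tan(4) ≈ -1.027 → counterexample
(4, 7): LHS = tan(11) ≈ -226, RHS = tan(7) + tan(4) ≈ 2.029 → counterexample
(5, 4): LHS = tan(9) ≈ -0.4523, RHS = tan(5) + tan(4) ≈ -2.223 → counterexample

That makes 3 counterexamples.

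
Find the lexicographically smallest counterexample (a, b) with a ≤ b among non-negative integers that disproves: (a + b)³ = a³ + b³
(a, b) = (1, 1)

At (0, 4): both sides equal 64, so it holds there.

Substituting (1, 1) into the claim:
LHS = (1 + 1)³ = 8
RHS = 1³ + 1³ = 2

Since LHS ≠ RHS, this pair disproves the claim, and no lexicographically smaller pair (a ≤ b, non-negative integers) does.

For instance (3, 6) is also a counterexample (LHS = 729, RHS = 243), but it's lexicographically larger.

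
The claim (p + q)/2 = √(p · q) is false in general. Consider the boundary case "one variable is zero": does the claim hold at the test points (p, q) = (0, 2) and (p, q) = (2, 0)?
No, fails at both test points

At (0, 2): LHS = 1 ≠ RHS = 0
At (2, 0): LHS = 1 ≠ RHS = 0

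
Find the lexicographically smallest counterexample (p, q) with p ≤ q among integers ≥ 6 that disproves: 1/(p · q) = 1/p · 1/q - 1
Substituting (6, 6) into the claim:
LHS = 1/(6 · 6) = 1/36
RHS = 1/6 · 1/6 - 1 = -35/36

Since LHS ≠ RHS, this pair disproves the claim, and no lexicographically smaller pair (p ≤ q, integers ≥ 6) does.

For instance (7, 8) is also a counterexample (LHS = 1/56, RHS = -55/56), but it's lexicographically larger.

Answer: (p, q) = (6, 6)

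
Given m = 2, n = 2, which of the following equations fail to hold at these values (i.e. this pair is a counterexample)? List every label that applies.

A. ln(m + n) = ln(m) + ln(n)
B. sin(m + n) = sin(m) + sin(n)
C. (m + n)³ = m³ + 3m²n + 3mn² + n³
B

Evaluating each claim at the given values:
A. LHS = ln(4) ≈ 1.386, RHS = 2·ln(2) ≈ 1.386 → holds here (LHS = RHS)
B. LHS = sin(4) ≈ -0.7568, RHS = 2·sin(2) ≈ 1.819 → fails here (LHS ≠ RHS)
C. LHS = 64, RHS = 64 → holds here (LHS = RHS)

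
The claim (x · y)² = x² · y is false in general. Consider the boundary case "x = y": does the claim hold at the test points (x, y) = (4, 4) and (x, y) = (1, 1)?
Only at (1, 1)

At (4, 4): LHS = 256 ≠ RHS = 64
At (1, 1): LHS = 1, RHS = 1 → equal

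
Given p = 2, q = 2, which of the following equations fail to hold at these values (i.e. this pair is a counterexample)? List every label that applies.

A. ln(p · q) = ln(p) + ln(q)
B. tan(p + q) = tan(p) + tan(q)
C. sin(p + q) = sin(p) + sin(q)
Evaluating each claim at the given values:
A. LHS = ln(4) ≈ 1.386, RHS = 2·ln(2) ≈ 1.386 → holds here (LHS = RHS)
B. LHS = tan(4) ≈ 1.158, RHS = 2·tan(2) ≈ -4.37 → fails here (LHS ≠ RHS)
C. LHS = sin(4) ≈ -0.7568, RHS = 2·sin(2) ≈ 1.819 → fails here (LHS ≠ RHS)

Answer: B, C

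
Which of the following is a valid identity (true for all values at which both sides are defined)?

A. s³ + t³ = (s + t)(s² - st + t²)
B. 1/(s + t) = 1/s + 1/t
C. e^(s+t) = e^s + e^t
A

A: holds — e.g. at (5, 5), both sides equal 250.
B: fails at (5, 5) — LHS = 1/10, RHS = 2/5.
C: fails at (4, 5) — LHS = e^9 ≈ 8103, RHS = e^4 + e^5 ≈ 203.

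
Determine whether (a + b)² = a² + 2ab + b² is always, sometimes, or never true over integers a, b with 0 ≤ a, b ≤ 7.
The identity holds for every pair in the range. For instance at (a, b) = (2, 0): both sides equal 4.

Answer: Always true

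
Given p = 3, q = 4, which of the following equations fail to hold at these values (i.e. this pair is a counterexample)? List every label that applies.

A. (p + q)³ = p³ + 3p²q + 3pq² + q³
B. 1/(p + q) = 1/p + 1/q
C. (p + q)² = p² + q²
Evaluating each claim at the given values:
A. LHS = 343, RHS = 343 → holds here (LHS = RHS)
B. LHS = 1/7, RHS = 7/12 → fails here (LHS ≠ RHS)
C. LHS = 49, RHS = 25 → fails here (LHS ≠ RHS)

Answer: B, C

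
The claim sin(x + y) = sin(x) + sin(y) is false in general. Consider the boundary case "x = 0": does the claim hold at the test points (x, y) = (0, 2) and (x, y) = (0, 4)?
At (0, 2): LHS = sin(2) ≈ 0.9093, RHS = sin(2) ≈ 0.9093 → equal
At (0, 4): LHS = sin(4) ≈ -0.7568, RHS = sin(4) ≈ -0.7568 → equal

So the claim does hold at both of these boundary points, even though it is not an identity.

Answer: Yes, holds at both test points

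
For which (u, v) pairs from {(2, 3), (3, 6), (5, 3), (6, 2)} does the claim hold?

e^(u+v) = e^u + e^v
None

Testing each pair:
(2, 3): LHS = e^5 ≈ 148.4, RHS = e^2 + e^3 ≈ 27.47 → fails
(3, 6): LHS = e^9 ≈ 8103, RHS = e^3 + e^6 ≈ 423.5 → fails
(5, 3): LHS = e^8 ≈ 2981, RHS = e^3 + e^5 ≈ 168.5 → fails
(6, 2): LHS = e^8 ≈ 2981, RHS = e^2 + e^6 ≈ 410.8 → fails

No pair satisfies the claim.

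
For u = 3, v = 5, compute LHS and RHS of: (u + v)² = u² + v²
LHS = (3 + 5)² = 64
RHS = 3² + 5² = 34

LHS ≠ RHS, so the equation does not hold here.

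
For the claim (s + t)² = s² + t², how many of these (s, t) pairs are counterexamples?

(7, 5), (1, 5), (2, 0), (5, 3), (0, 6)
3

Testing each pair:
(7, 5): LHS = 144, RHS = 74 → counterexample
(1, 5): LHS = 36, RHS = 26 → counterexample
(2, 0): LHS = 4, RHS = 4 → satisfies claim
(5, 3): LHS = 64, RHS = 34 → counterexample
(0, 6): LHS = 36, RHS = 36 → satisfies claim

That makes 3 counterexamples.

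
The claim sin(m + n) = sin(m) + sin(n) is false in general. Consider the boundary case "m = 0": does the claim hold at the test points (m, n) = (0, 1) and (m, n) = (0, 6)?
At (0, 1): LHS = sin(1) ≈ 0.8415, RHS = sin(1) ≈ 0.8415 → equal
At (0, 6): LHS = sin(6) ≈ -0.2794, RHS = sin(6) ≈ -0.2794 → equal

So the claim does hold at both of these boundary points, even though it is not an identity.

Answer: Yes, holds at both test points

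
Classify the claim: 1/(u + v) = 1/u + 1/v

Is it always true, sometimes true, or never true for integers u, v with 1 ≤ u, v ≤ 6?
Never true

The claim fails for every pair in the range. For instance at (u, v) = (3, 3): LHS = 1/6, RHS = 2/3.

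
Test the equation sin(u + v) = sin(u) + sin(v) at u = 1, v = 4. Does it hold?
Fails

Substituting u = 1, v = 4:

LHS = sin(1 + 4) = sin(5) ≈ -0.9589
RHS = sin(1) + sin(4) ≈ 0.08467

LHS ≠ RHS, so the equation does not hold at this point.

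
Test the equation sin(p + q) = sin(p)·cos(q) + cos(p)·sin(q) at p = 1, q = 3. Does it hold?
Holds

Substituting p = 1, q = 3:

LHS = sin(1 + 3) = sin(4) ≈ -0.7568
RHS = sin(1)·cos(3) + cos(1)·sin(3) = sin(1)·cos(3) + sin(3)·cos(1) ≈ -0.7568

LHS = RHS, so the equation holds at this point.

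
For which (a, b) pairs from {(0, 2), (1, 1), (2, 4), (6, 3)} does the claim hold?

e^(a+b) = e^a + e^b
None

Testing each pair:
(0, 2): LHS = e^2 ≈ 7.389, RHS = 1 + e^2 ≈ 8.389 → fails
(1, 1): LHS = e^2 ≈ 7.389, RHS = 2·e ≈ 5.437 → fails
(2, 4): LHS = e^6 ≈ 403.4, RHS = e^2 + e^4 ≈ 61.99 → fails
(6, 3): LHS = e^9 ≈ 8103, RHS = e^3 + e^6 ≈ 423.5 → fails

No pair satisfies the claim.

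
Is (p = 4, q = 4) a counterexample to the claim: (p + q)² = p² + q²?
Yes

Substituting p = 4, q = 4:
LHS = (4 + 4)² = 64
RHS = 4² + 4² = 32

Since LHS ≠ RHS, this pair disproves the claim.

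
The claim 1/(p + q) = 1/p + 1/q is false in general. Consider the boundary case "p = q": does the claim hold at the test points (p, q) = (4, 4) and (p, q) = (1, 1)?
At (4, 4): LHS = 1/8 ≠ RHS = 1/2
At (1, 1): LHS = 1/2 ≠ RHS = 2

Answer: No, fails at both test points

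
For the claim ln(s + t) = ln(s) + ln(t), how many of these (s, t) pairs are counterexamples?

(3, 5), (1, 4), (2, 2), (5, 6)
Testing each pair:
(3, 5): LHS = ln(8) ≈ 2.079, RHS = ln(3) + ln(5) ≈ 2.708 → counterexample
(1, 4): LHS = ln(5) ≈ 1.609, RHS = ln(4) ≈ 1.386 → counterexample
(2, 2): LHS = ln(4) ≈ 1.386, RHS = 2·ln(2) ≈ 1.386 → satisfies claim
(5, 6): LHS = ln(11) ≈ 2.398, RHS = ln(5) + ln(6) ≈ 3.401 → counterexample

That makes 3 counterexamples.

Answer: 3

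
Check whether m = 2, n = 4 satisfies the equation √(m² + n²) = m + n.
Substituting m = 2, n = 4:

LHS = √(2² + 4²) = 2·√(5) ≈ 4.472
RHS = 2 + 4 = 6

LHS ≠ RHS, so the equation does not hold at this point.

Answer: Fails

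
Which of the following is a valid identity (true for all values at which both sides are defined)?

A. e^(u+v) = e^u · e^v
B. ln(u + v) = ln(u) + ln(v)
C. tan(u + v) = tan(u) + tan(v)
A: holds — e.g. at (2, 4), both sides equal e^6 ≈ 403.4.
B: fails at (2, 5) — LHS = ln(7) ≈ 1.946, RHS = ln(2) + ln(5) ≈ 2.303.
C: fails at (5, 8) — LHS = tan(13) ≈ 0.463, RHS = tan(8) + tan(5) ≈ -10.18.

Answer: A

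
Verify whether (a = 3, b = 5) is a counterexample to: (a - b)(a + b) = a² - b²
No

Substituting a = 3, b = 5:
LHS = (3 - 5)(3 + 5) = -16
RHS = 3² - 5² = -16

The sides agree, so this pair does not disprove the claim.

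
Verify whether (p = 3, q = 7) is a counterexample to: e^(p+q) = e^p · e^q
Substituting p = 3, q = 7:
LHS = e^(3+7) = e^10 ≈ 22026.5
RHS = e^3 · e^7 = e^10 ≈ 22026.5

The sides agree, so this pair does not disprove the claim.

Answer: No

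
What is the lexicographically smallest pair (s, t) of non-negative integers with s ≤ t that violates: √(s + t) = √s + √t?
At (0, 5): both sides equal √(5) ≈ 2.236, so it holds there.

Substituting (1, 1) into the claim:
LHS = √(1 + 1) = √(2) ≈ 1.414
RHS = √1 + √1 = 2

Since LHS ≠ RHS, this pair disproves the claim, and no lexicographically smaller pair (s ≤ t, non-negative integers) does.

For instance (5, 5) is also a counterexample (LHS = √(10) ≈ 3.162, RHS = 2·√(5) ≈ 4.472), but it's lexicographically larger.

Answer: (s, t) = (1, 1)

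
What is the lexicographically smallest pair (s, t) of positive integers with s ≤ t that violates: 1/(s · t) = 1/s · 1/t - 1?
(s, t) = (1, 1)

Substituting (1, 1) into the claim:
LHS = 1/(1 · 1) = 1
RHS = 1/1 · 1/1 - 1 = 0

Since LHS ≠ RHS, this pair disproves the claim, and no lexicographically smaller pair (s ≤ t, positive integers) does.

For instance (1, 2) is also a counterexample (LHS = 1/2, RHS = -1/2), but it's lexicographically larger.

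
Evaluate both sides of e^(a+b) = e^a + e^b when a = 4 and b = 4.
LHS = e^(4+4) = e^8 ≈ 2981
RHS = e^4 + e^4 = 2·e^4 ≈ 109.2

LHS ≠ RHS (they differ by about 2872), so the equation does not hold here.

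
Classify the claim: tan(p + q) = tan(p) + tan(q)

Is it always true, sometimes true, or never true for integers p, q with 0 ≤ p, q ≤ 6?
Sometimes true

It holds at (p, q) = (6, 0) (both sides equal tan(6) ≈ -0.291), but fails at (p, q) = (4, 2) (LHS = tan(6) ≈ -0.291, RHS = tan(2) + tan(4) ≈ -1.027).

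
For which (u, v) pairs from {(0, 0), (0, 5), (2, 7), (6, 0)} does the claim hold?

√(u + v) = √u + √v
Testing each pair:
(0, 0): LHS = 0, RHS = 0 → holds
(0, 5): LHS = √(5) ≈ 2.236, RHS = √(5) ≈ 2.236 → holds
(2, 7): LHS = 3, RHS = √(2) + √(7) ≈ 4.06 → fails
(6, 0): LHS = √(6) ≈ 2.449, RHS = √(6) ≈ 2.449 → holds

3 of 4 pairs satisfy the claim.

Answer: (0, 0), (0, 5), (6, 0)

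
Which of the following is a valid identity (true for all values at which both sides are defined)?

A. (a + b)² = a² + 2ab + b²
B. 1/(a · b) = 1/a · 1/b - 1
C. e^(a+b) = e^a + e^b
A: holds — e.g. at (3, 4), both sides equal 49.
B: fails at (3, 3) — LHS = 1/9, RHS = -8/9.
C: fails at (3, 7) — LHS = e^10 ≈ 22026.5, RHS = e^3 + e^7 ≈ 1117.

Answer: A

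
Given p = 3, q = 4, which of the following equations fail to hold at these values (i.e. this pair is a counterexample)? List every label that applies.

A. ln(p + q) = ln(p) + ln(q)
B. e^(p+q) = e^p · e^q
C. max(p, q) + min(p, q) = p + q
A

Evaluating each claim at the given values:
A. LHS = ln(7) ≈ 1.946, RHS = ln(3) + ln(4) ≈ 2.485 → fails here (LHS ≠ RHS)
B. LHS = e^7 ≈ 1097, RHS = e^7 ≈ 1097 → holds here (LHS = RHS)
C. LHS = 7, RHS = 7 → holds here (LHS = RHS)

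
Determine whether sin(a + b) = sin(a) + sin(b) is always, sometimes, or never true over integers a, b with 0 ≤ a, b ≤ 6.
Sometimes true

It holds at (a, b) = (2, 0) (both sides equal sin(2) ≈ 0.9093), but fails at (a, b) = (3, 6) (LHS = sin(9) ≈ 0.4121, RHS = sin(6) + sin(3) ≈ -0.1383).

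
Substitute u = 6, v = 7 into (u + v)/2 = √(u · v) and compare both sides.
LHS = (6 + 7)/2 = 13/2
RHS = √(6 · 7) = √(42) ≈ 6.481

LHS ≠ RHS (they differ by about 0.01926), so the equation does not hold here.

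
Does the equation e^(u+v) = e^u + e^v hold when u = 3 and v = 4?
Substituting u = 3, v = 4:

LHS = e^(3+4) = e^7 ≈ 1097
RHS = e^3 + e^4 ≈ 74.68

LHS ≠ RHS, so the equation does not hold at this point.

Answer: Fails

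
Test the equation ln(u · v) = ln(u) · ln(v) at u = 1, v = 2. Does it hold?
Fails

Substituting u = 1, v = 2:

LHS = ln(1 · 2) = ln(2) ≈ 0.6931
RHS = ln(1) · ln(2) = 0

LHS ≠ RHS, so the equation does not hold at this point.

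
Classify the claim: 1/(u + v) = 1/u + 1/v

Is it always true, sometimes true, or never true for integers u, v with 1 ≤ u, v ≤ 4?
The claim fails for every pair in the range. For instance at (u, v) = (4, 3): LHS = 1/7, RHS = 7/12.

Answer: Never true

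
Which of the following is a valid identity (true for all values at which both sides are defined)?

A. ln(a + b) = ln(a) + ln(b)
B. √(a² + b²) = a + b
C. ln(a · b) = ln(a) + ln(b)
C

A: fails at (1, 2) — LHS = ln(3) ≈ 1.099, RHS = ln(2) ≈ 0.6931.
B: fails at (1, 4) — LHS = √(17) ≈ 4.123, RHS = 5.
C: holds — e.g. at (1, 5), both sides equal ln(5) ≈ 1.609.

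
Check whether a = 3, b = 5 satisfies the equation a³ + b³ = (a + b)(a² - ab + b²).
Substituting a = 3, b = 5:

LHS = 3³ + 5³ = 152
RHS = (3 + 5)(3² - 3·5 + 5²) = 152

LHS = RHS, so the equation holds at this point.

Answer: Holds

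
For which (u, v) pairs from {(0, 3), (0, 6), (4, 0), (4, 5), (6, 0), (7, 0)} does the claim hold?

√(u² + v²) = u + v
(0, 3), (0, 6), (4, 0), (6, 0), (7, 0)

Testing each pair:
(0, 3): LHS = 3, RHS = 3 → holds
(0, 6): LHS = 6, RHS = 6 → holds
(4, 0): LHS = 4, RHS = 4 → holds
(4, 5): LHS = √(41) ≈ 6.403, RHS = 9 → fails
(6, 0): LHS = 6, RHS = 6 → holds
(7, 0): LHS = 7, RHS = 7 → holds

5 of 6 pairs satisfy the claim.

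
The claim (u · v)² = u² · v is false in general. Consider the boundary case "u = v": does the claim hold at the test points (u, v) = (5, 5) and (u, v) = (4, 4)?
No, fails at both test points

At (5, 5): LHS = 625 ≠ RHS = 125
At (4, 4): LHS = 256 ≠ RHS = 64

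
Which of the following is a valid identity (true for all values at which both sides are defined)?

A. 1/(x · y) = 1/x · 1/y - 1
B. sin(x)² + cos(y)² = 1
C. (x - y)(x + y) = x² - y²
C

A: fails at (3, 5) — LHS = 1/15, RHS = -14/15.
B: fails at (6, 7) — LHS = sin(6)² + cos(7)² ≈ 0.6464, RHS = 1.
C: holds — e.g. at (4, 5), both sides equal -9.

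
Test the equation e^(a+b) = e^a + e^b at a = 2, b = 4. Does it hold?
Fails

Substituting a = 2, b = 4:

LHS = e^(2+4) = e^6 ≈ 403.4
RHS = e^2 + e^4 ≈ 61.99

LHS ≠ RHS, so the equation does not hold at this point.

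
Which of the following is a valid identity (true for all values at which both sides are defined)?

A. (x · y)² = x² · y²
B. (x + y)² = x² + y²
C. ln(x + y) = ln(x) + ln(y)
A

A: holds — e.g. at (3, 7), both sides equal 441.
B: fails at (1, 2) — LHS = 9, RHS = 5.
C: fails at (6, 7) — LHS = ln(13) ≈ 2.565, RHS = ln(6) + ln(7) ≈ 3.738.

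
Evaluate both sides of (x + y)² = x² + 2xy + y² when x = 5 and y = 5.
LHS = (5 + 5)² = 100
RHS = 5² + 2·5·5 + 5² = 100

LHS = RHS: the two sides agree.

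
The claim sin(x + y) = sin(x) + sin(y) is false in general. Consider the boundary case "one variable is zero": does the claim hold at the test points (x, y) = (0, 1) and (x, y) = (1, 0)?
Yes, holds at both test points

At (0, 1): LHS = sin(1) ≈ 0.8415, RHS = sin(1) ≈ 0.8415 → equal
At (1, 0): LHS = sin(1) ≈ 0.8415, RHS = sin(1) ≈ 0.8415 → equal

So the claim does hold at both of these boundary points, even though it is not an identity.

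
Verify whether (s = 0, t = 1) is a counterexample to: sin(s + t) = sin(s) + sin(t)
No

Substituting s = 0, t = 1:
LHS = sin(0 + 1) = sin(1) ≈ 0.8415
RHS = sin(0) + sin(1) = sin(1) ≈ 0.8415

The sides agree, so this pair does not disprove the claim.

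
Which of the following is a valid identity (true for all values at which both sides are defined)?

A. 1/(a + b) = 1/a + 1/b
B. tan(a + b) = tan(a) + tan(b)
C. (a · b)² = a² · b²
C

A: fails at (3, 7) — LHS = 1/10, RHS = 10/21.
B: fails at (2, 5) — LHS = tan(7) ≈ 0.8714, RHS = tan(5) + tan(2) ≈ -5.566.
C: holds — e.g. at (1, 5), both sides equal 25.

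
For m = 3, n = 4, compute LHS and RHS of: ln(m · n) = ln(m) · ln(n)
LHS = ln(3 · 4) = ln(12) ≈ 2.485
RHS = ln(3) · ln(4) ≈ 1.523

LHS ≠ RHS (they differ by about 0.9619), so the equation does not hold here.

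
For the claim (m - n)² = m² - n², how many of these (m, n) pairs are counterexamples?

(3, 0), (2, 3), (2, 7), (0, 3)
3

Testing each pair:
(3, 0): LHS = 9, RHS = 9 → satisfies claim
(2, 3): LHS = 1, RHS = -5 → counterexample
(2, 7): LHS = 25, RHS = -45 → counterexample
(0, 3): LHS = 9, RHS = -9 → counterexample

That makes 3 counterexamples.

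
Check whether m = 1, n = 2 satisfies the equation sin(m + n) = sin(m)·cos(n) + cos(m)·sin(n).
Holds

Substituting m = 1, n = 2:

LHS = sin(1 + 2) = sin(3) ≈ 0.1411
RHS = sin(1)·cos(2) + cos(1)·sin(2) = sin(1)·cos(2) + sin(2)·cos(1) ≈ 0.1411

LHS = RHS, so the equation holds at this point.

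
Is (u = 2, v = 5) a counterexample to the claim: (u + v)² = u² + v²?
Yes

Substituting u = 2, v = 5:
LHS = (2 + 5)² = 49
RHS = 2² + 5² = 29

Since LHS ≠ RHS, this pair disproves the claim.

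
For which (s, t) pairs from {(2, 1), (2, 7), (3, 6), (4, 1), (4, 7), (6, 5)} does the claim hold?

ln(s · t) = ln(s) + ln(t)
All pairs

Testing each pair:
(2, 1): LHS = ln(2) ≈ 0.6931, RHS = ln(2) ≈ 0.6931 → holds
(2, 7): LHS = ln(14) ≈ 2.639, RHS = ln(2) + ln(7) ≈ 2.639 → holds
(3, 6): LHS = ln(18) ≈ 2.89, RHS = ln(3) + ln(6) ≈ 2.89 → holds
(4, 1): LHS = ln(4) ≈ 1.386, RHS = ln(4) ≈ 1.386 → holds
(4, 7): LHS = ln(28) ≈ 3.332, RHS = ln(4) + ln(7) ≈ 3.332 → holds
(6, 5): LHS = ln(30) ≈ 3.401, RHS = ln(5) + ln(6) ≈ 3.401 → holds

Every pair satisfies the claim.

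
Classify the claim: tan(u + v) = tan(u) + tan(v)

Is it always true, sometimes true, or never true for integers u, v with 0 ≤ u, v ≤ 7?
It holds at (u, v) = (0, 0) (both sides equal 0), but fails at (u, v) = (1, 1) (LHS = tan(2) ≈ -2.185, RHS = 2·tan(1) ≈ 3.115).

Answer: Sometimes true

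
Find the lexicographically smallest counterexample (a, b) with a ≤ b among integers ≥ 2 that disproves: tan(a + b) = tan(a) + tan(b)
(a, b) = (2, 2)

Substituting (2, 2) into the claim:
LHS = tan(2 + 2) = tan(4) ≈ 1.158
RHS = tan(2) + tan(2) = 2·tan(2) ≈ -4.37

Since LHS ≠ RHS, this pair disproves the claim, and no lexicographically smaller pair (a ≤ b, integers ≥ 2) does.

For instance (5, 6) is also a counterexample (LHS = tan(11) ≈ -226, RHS = tan(5) + tan(6) ≈ -3.672), but it's lexicographically larger.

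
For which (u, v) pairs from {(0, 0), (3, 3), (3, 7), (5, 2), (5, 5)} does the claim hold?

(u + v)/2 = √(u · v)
(0, 0), (3, 3), (5, 5)

Testing each pair:
(0, 0): LHS = 0, RHS = 0 → holds
(3, 3): LHS = 3, RHS = 3 → holds
(3, 7): LHS = 5, RHS = √(21) ≈ 4.583 → fails
(5, 2): LHS = 7/2, RHS = √(10) ≈ 3.162 → fails
(5, 5): LHS = 5, RHS = 5 → holds

3 of 5 pairs satisfy the claim.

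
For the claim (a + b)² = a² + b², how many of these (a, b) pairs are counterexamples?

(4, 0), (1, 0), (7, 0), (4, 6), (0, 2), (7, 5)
Testing each pair:
(4, 0): LHS = 16, RHS = 16 → satisfies claim
(1, 0): LHS = 1, RHS = 1 → satisfies claim
(7, 0): LHS = 49, RHS = 49 → satisfies claim
(4, 6): LHS = 100, RHS = 52 → counterexample
(0, 2): LHS = 4, RHS = 4 → satisfies claim
(7, 5): LHS = 144, RHS = 74 → counterexample

That makes 2 counterexamples.

Answer: 2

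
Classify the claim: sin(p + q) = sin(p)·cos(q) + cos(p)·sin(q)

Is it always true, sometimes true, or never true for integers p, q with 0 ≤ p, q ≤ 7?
The identity holds for every pair in the range. For instance at (p, q) = (3, 1): both sides equal sin(4) ≈ -0.7568.

Answer: Always true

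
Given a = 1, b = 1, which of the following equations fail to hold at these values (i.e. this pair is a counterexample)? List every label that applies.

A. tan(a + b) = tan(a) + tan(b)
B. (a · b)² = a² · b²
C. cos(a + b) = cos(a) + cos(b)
A, C

Evaluating each claim at the given values:
A. LHS = tan(2) ≈ -2.185, RHS = 2·tan(1) ≈ 3.115 → fails here (LHS ≠ RHS)
B. LHS = 1, RHS = 1 → holds here (LHS = RHS)
C. LHS = cos(2) ≈ -0.4161, RHS = 2·cos(1) ≈ 1.081 → fails here (LHS ≠ RHS)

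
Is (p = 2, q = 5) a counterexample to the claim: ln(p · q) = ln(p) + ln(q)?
Substituting p = 2, q = 5:
LHS = ln(2 · 5) = ln(10) ≈ 2.303
RHS = ln(2) + ln(5) ≈ 2.303

The sides agree, so this pair does not disprove the claim.

Answer: No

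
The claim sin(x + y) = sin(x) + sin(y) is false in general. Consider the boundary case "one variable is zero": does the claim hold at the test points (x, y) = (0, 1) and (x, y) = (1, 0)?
At (0, 1): LHS = sin(1) ≈ 0.8415, RHS = sin(1) ≈ 0.8415 → equal
At (1, 0): LHS = sin(1) ≈ 0.8415, RHS = sin(1) ≈ 0.8415 → equal

So the claim does hold at both of these boundary points, even though it is not an identity.

Answer: Yes, holds at both test points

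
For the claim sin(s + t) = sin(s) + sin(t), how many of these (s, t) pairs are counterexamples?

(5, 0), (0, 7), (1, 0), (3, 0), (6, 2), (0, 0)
Testing each pair:
(5, 0): LHS = sin(5) ≈ -0.9589, RHS = sin(5) ≈ -0.9589 → satisfies claim
(0, 7): LHS = sin(7) ≈ 0.657, RHS = sin(7) ≈ 0.657 → satisfies claim
(1, 0): LHS = sin(1) ≈ 0.8415, RHS = sin(1) ≈ 0.8415 → satisfies claim
(3, 0): LHS = sin(3) ≈ 0.1411, RHS = sin(3) ≈ 0.1411 → satisfies claim
(6, 2): LHS = sin(8) ≈ 0.9894, RHS = sin(6) + sin(2) ≈ 0.6299 → counterexample
(0, 0): LHS = 0, RHS = 0 → satisfies claim

That makes 1 counterexample.

Answer: 1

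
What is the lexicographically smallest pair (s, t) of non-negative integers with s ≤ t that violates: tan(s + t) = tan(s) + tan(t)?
(s, t) = (1, 1)

At (0, 1): both sides equal tan(1) ≈ 1.557, so it holds there.

Substituting (1, 1) into the claim:
LHS = tan(1 + 1) = tan(2) ≈ -2.185
RHS = tan(1) + tan(1) = 2·tan(1) ≈ 3.115

Since LHS ≠ RHS, this pair disproves the claim, and no lexicographically smaller pair (s ≤ t, non-negative integers) does.

For instance (2, 3) is also a counterexample (LHS = tan(5) ≈ -3.381, RHS = tan(2) + tan(3) ≈ -2.328), but it's lexicographically larger.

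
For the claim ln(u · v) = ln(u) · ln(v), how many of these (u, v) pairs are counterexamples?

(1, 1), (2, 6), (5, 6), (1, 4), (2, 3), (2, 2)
Testing each pair:
(1, 1): LHS = 0, RHS = 0 → satisfies claim
(2, 6): LHS = ln(12) ≈ 2.485, RHS = ln(2)·ln(6) ≈ 1.242 → counterexample
(5, 6): LHS = ln(30) ≈ 3.401, RHS = ln(5)·ln(6) ≈ 2.884 → counterexample
(1, 4): LHS = ln(4) ≈ 1.386, RHS = 0 → counterexample
(2, 3): LHS = ln(6) ≈ 1.792, RHS = ln(2)·ln(3) ≈ 0.7615 → counterexample
(2, 2): LHS = ln(4) ≈ 1.386, RHS = ln(2)² ≈ 0.4805 → counterexample

That makes 5 counterexamples.

Answer: 5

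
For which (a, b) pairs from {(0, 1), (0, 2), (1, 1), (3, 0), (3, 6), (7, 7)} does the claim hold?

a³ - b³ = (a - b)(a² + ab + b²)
Testing each pair:
(0, 1): LHS = -1, RHS = -1 → holds
(0, 2): LHS = -8, RHS = -8 → holds
(1, 1): LHS = 0, RHS = 0 → holds
(3, 0): LHS = 27, RHS = 27 → holds
(3, 6): LHS = -189, RHS = -189 → holds
(7, 7): LHS = 0, RHS = 0 → holds

Every pair satisfies the claim.

Answer: All pairs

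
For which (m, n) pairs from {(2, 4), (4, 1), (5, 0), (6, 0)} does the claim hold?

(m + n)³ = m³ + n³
Testing each pair:
(2, 4): LHS = 216, RHS = 72 → fails
(4, 1): LHS = 125, RHS = 65 → fails
(5, 0): LHS = 125, RHS = 125 → holds
(6, 0): LHS = 216, RHS = 216 → holds

2 of 4 pairs satisfy the claim.

Answer: (5, 0), (6, 0)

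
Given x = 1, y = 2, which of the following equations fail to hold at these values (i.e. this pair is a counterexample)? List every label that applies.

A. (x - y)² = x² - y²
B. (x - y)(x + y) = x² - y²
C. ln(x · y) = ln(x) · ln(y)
Evaluating each claim at the given values:
A. LHS = 1, RHS = -3 → fails here (LHS ≠ RHS)
B. LHS = -3, RHS = -3 → holds here (LHS = RHS)
C. LHS = ln(2) ≈ 0.6931, RHS = 0 → fails here (LHS ≠ RHS)

Answer: A, C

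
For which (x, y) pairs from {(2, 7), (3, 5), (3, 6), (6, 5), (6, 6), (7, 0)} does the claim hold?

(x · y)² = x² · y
Testing each pair:
(2, 7): LHS = 196, RHS = 28 → fails
(3, 5): LHS = 225, RHS = 45 → fails
(3, 6): LHS = 324, RHS = 54 → fails
(6, 5): LHS = 900, RHS = 180 → fails
(6, 6): LHS = 1296, RHS = 216 → fails
(7, 0): LHS = 0, RHS = 0 → holds

1 of 6 pairs satisfies the claim.

Answer: (7, 0)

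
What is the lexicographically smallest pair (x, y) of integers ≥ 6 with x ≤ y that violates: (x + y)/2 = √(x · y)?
Substituting (6, 7) into the claim:
LHS = (6 + 7)/2 = 13/2
RHS = √(6 · 7) = √(42) ≈ 6.481

Since LHS ≠ RHS, this pair disproves the claim, and no lexicographically smaller pair (x ≤ y, integers ≥ 6) does.

For instance (7, 9) is also a counterexample (LHS = 8, RHS = 3·√(7) ≈ 7.937), but it's lexicographically larger.

Answer: (x, y) = (6, 7)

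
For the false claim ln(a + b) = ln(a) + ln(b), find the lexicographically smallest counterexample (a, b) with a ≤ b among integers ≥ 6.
Substituting (6, 6) into the claim:
LHS = ln(6 + 6) = ln(12) ≈ 2.485
RHS = ln(6) + ln(6) = 2·ln(6) ≈ 3.584

Since LHS ≠ RHS, this pair disproves the claim, and no lexicographically smaller pair (a ≤ b, integers ≥ 6) does.

For instance (7, 10) is also a counterexample (LHS = ln(17) ≈ 2.833, RHS = ln(7) + ln(10) ≈ 4.248), but it's lexicographically larger.

Answer: (a, b) = (6, 6)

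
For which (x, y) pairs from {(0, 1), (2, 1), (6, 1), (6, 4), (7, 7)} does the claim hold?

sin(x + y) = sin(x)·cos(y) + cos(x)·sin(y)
All pairs

Testing each pair:
(0, 1): LHS = sin(1) ≈ 0.8415, RHS = sin(1) ≈ 0.8415 → holds
(2, 1): LHS = sin(3) ≈ 0.1411, RHS = sin(1)·cos(2) + sin(2)·cos(1) ≈ 0.1411 → holds
(6, 1): LHS = sin(7) ≈ 0.657, RHS = sin(6)·cos(1) + sin(1)·cos(6) ≈ 0.657 → holds
(6, 4): LHS = sin(10) ≈ -0.544, RHS = sin(4)·cos(6) + sin(6)·cos(4) ≈ -0.544 → holds
(7, 7): LHS = sin(14) ≈ 0.9906, RHS = 2·sin(7)·cos(7) ≈ 0.9906 → holds

Every pair satisfies the claim.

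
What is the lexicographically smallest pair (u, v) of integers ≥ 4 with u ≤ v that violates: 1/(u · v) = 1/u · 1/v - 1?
(u, v) = (4, 4)

Substituting (4, 4) into the claim:
LHS = 1/(4 · 4) = 1/16
RHS = 1/4 · 1/4 - 1 = -15/16

Since LHS ≠ RHS, this pair disproves the claim, and no lexicographically smaller pair (u ≤ v, integers ≥ 4) does.

For instance (4, 9) is also a counterexample (LHS = 1/36, RHS = -35/36), but it's lexicographically larger.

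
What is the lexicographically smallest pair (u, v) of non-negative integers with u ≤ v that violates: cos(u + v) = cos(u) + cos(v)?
Substituting (0, 0) into the claim:
LHS = cos(0 + 0) = 1
RHS = cos(0) + cos(0) = 2

Since LHS ≠ RHS, this pair disproves the claim, and no lexicographically smaller pair (u ≤ v, non-negative integers) does.

For instance (1, 5) is also a counterexample (LHS = cos(6) ≈ 0.9602, RHS = cos(5) + cos(1) ≈ 0.824), but it's lexicographically larger.

Answer: (u, v) = (0, 0)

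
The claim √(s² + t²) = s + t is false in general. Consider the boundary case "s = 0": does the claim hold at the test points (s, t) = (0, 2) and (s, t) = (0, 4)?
At (0, 2): LHS = 2, RHS = 2 → equal
At (0, 4): LHS = 4, RHS = 4 → equal

So the claim does hold at both of these boundary points, even though it is not an identity.

Answer: Yes, holds at both test points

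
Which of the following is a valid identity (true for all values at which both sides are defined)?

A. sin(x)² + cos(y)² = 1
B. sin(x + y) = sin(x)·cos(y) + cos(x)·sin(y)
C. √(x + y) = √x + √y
B

A: fails at (2, 5) — LHS = cos(5)² + sin(2)² ≈ 0.9073, RHS = 1.
B: holds — e.g. at (3, 4), both sides equal sin(7) ≈ 0.657.
C: fails at (1, 5) — LHS = √(6) ≈ 2.449, RHS = 1 + √(5) ≈ 3.236.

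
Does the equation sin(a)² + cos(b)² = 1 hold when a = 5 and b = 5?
Holds

Substituting a = 5, b = 5:

LHS = sin(5)² + cos(5)² = 1
RHS = 1

LHS = RHS, so the equation holds at this point.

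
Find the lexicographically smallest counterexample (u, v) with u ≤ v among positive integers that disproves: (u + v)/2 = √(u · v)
(u, v) = (1, 2)

At (1, 1): both sides equal 1, so it holds there.

Substituting (1, 2) into the claim:
LHS = (1 + 2)/2 = 3/2
RHS = √(1 · 2) = √(2) ≈ 1.414

Since LHS ≠ RHS, this pair disproves the claim, and no lexicographically smaller pair (u ≤ v, positive integers) does.

For instance (5, 8) is also a counterexample (LHS = 13/2, RHS = 2·√(10) ≈ 6.325), but it's lexicographically larger.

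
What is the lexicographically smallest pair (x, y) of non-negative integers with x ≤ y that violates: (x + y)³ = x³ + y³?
Substituting (1, 1) into the claim:
LHS = (1 + 1)³ = 8
RHS = 1³ + 1³ = 2

Since LHS ≠ RHS, this pair disproves the claim, and no lexicographically smaller pair (x ≤ y, non-negative integers) does.

For instance (1, 3) is also a counterexample (LHS = 64, RHS = 28), but it's lexicographically larger.

Answer: (x, y) = (1, 1)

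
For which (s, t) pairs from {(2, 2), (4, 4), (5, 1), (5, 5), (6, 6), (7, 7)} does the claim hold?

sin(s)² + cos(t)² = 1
(2, 2), (4, 4), (5, 5), (6, 6), (7, 7)

Testing each pair:
(2, 2): LHS = cos(2)² + sin(2)² = 1, RHS = 1 → holds
(4, 4): LHS = cos(4)² + sin(4)² = 1, RHS = 1 → holds
(5, 1): LHS = cos(1)² + sin(5)² ≈ 1.211, RHS = 1 → fails
(5, 5): LHS = cos(5)² + sin(5)² = 1, RHS = 1 → holds
(6, 6): LHS = sin(6)² + cos(6)² = 1, RHS = 1 → holds
(7, 7): LHS = sin(7)² + cos(7)² = 1, RHS = 1 → holds

5 of 6 pairs satisfy the claim.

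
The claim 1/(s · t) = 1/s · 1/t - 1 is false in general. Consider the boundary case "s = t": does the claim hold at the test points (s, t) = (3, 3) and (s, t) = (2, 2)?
No, fails at both test points

At (3, 3): LHS = 1/9 ≠ RHS = -8/9
At (2, 2): LHS = 1/4 ≠ RHS = -3/4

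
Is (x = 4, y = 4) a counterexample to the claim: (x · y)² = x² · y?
Yes

Substituting x = 4, y = 4:
LHS = (4 · 4)² = 256
RHS = 4² · 4 = 64

Since LHS ≠ RHS, this pair disproves the claim.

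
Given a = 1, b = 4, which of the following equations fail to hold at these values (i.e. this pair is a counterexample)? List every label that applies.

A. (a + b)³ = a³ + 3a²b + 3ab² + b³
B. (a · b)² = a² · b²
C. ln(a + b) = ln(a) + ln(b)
Evaluating each claim at the given values:
A. LHS = 125, RHS = 125 → holds here (LHS = RHS)
B. LHS = 16, RHS = 16 → holds here (LHS = RHS)
C. LHS = ln(5) ≈ 1.609, RHS = ln(4) ≈ 1.386 → fails here (LHS ≠ RHS)

Answer: C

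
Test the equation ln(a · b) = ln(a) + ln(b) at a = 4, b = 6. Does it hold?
Substituting a = 4, b = 6:

LHS = ln(4 · 6) = ln(24) ≈ 3.178
RHS = ln(4) + ln(6) ≈ 3.178

LHS = RHS, so the equation holds at this point.

Answer: Holds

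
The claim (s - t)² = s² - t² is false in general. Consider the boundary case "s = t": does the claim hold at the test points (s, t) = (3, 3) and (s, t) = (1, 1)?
At (3, 3): LHS = 0, RHS = 0 → equal
At (1, 1): LHS = 0, RHS = 0 → equal

So the claim does hold at both of these boundary points, even though it is not an identity.

Answer: Yes, holds at both test points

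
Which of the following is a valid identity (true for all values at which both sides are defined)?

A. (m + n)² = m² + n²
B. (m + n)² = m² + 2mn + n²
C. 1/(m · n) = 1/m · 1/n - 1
A: fails at (1, 3) — LHS = 16, RHS = 10.
B: holds — e.g. at (3, 4), both sides equal 49.
C: fails at (3, 5) — LHS = 1/15, RHS = -14/15.

Answer: B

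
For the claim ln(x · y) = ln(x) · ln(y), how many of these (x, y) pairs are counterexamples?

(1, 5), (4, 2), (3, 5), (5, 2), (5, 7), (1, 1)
5

Testing each pair:
(1, 5): LHS = ln(5) ≈ 1.609, RHS = 0 → counterexample
(4, 2): LHS = ln(8) ≈ 2.079, RHS = ln(2)·ln(4) ≈ 0.9609 → counterexample
(3, 5): LHS = ln(15) ≈ 2.708, RHS = ln(3)·ln(5) ≈ 1.768 → counterexample
(5, 2): LHS = ln(10) ≈ 2.303, RHS = ln(2)·ln(5) ≈ 1.116 → counterexample
(5, 7): LHS = ln(35) ≈ 3.555, RHS = ln(5)·ln(7) ≈ 3.132 → counterexample
(1, 1): LHS = 0, RHS = 0 → satisfies claim

That makes 5 counterexamples.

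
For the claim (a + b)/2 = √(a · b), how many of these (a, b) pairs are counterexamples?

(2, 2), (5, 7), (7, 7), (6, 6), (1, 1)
Testing each pair:
(2, 2): LHS = 2, RHS = 2 → satisfies claim
(5, 7): LHS = 6, RHS = √(35) ≈ 5.916 → counterexample
(7, 7): LHS = 7, RHS = 7 → satisfies claim
(6, 6): LHS = 6, RHS = 6 → satisfies claim
(1, 1): LHS = 1, RHS = 1 → satisfies claim

That makes 1 counterexample.

Answer: 1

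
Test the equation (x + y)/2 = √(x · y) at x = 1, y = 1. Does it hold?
Substituting x = 1, y = 1:

LHS = (1 + 1)/2 = 1
RHS = √(1 · 1) = 1

LHS = RHS, so the equation holds at this point.

Answer: Holds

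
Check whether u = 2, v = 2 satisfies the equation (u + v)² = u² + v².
Fails

Substituting u = 2, v = 2:

LHS = (2 + 2)² = 16
RHS = 2² + 2² = 8

LHS ≠ RHS, so the equation does not hold at this point.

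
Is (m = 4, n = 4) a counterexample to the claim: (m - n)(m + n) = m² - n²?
No

Substituting m = 4, n = 4:
LHS = (4 - 4)(4 + 4) = 0
RHS = 4² - 4² = 0

The sides agree, so this pair does not disprove the claim.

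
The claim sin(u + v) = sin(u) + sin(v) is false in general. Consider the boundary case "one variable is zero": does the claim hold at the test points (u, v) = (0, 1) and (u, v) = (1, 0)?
At (0, 1): LHS = sin(1) ≈ 0.8415, RHS = sin(1) ≈ 0.8415 → equal
At (1, 0): LHS = sin(1) ≈ 0.8415, RHS = sin(1) ≈ 0.8415 → equal

So the claim does hold at both of these boundary points, even though it is not an identity.

Answer: Yes, holds at both test points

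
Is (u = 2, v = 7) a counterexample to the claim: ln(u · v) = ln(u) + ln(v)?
No

Substituting u = 2, v = 7:
LHS = ln(2 · 7) = ln(14) ≈ 2.639
RHS = ln(2) + ln(7) ≈ 2.639

The sides agree, so this pair does not disprove the claim.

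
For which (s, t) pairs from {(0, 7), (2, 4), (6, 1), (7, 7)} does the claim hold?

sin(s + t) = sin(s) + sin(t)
(0, 7)

Testing each pair:
(0, 7): LHS = sin(7) ≈ 0.657, RHS = sin(7) ≈ 0.657 → holds
(2, 4): LHS = sin(6) ≈ -0.2794, RHS = sin(4) + sin(2) ≈ 0.1525 → fails
(6, 1): LHS = sin(7) ≈ 0.657, RHS = sin(6) + sin(1) ≈ 0.5621 → fails
(7, 7): LHS = sin(14) ≈ 0.9906, RHS = 2·sin(7) ≈ 1.314 → fails

1 of 4 pairs satisfies the claim.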